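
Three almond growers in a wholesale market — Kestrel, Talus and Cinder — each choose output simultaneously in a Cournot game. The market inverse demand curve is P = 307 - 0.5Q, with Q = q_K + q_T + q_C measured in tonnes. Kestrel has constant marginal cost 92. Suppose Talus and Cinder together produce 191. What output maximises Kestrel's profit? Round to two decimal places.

119.50

With rivals' combined output fixed at 191, Kestrel's profit is π_K = (307 - (1/2)·191 - (1/2)q_K)q_K - (92q_K) = (423/2 - (1/2)q_K)q_K - (92q_K).
∂π_K/∂q_K = 239/2 - q_K = 0, so q_K = 239/2.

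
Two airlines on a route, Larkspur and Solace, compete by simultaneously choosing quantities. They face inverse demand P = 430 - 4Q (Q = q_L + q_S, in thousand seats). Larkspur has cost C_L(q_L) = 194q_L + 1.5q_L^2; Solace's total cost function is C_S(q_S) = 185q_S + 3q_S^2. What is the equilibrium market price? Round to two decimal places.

311.88

Larkspur's profit: π_L = (430 - 4Q)q_L - (194q_L + (3/2)q_L²). Setting ∂π_L/∂q_L = 0: 236 - 11q_L - 4(q_S) = 0.
Solace's profit: π_S = (430 - 4Q)q_S - (185q_S + 3q_S²). Setting ∂π_S/∂q_S = 0: 245 - 14q_S - 4(q_L) = 0.
So q_L = (236 - 4q_S)/11 and q_S = (245 - 4q_L)/14.
Solving the pair: q_L = 1162/69, q_S = 1751/138.
Total output Q = 29.5290, so price P = 430 - 4·29.5290 = 311.8841.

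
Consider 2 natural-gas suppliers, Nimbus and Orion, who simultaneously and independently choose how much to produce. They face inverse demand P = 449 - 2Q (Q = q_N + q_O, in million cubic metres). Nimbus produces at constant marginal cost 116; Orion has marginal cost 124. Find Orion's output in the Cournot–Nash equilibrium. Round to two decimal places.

Nimbus's profit: π_N = (449 - 2Q)q_N - (116q_N). Setting ∂π_N/∂q_N = 0: 333 - 4q_N - 2(q_O) = 0.
Orion's first-order condition: 325 - 4q_O - 2(q_N) = 0.
Best responses: q_N = (333 - 2q_O)/4, q_O = (325 - 2q_N)/4.
Solving the pair: q_N = 341/6, q_O = 317/6.

52.83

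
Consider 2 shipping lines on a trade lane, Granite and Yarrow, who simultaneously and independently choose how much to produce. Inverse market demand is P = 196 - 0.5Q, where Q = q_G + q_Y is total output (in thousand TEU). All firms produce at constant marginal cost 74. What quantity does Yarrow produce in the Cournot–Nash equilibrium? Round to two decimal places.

Each firm earns π_i = (196 - 0.5Q)q_i - 74q_i.
Setting ∂π_i/∂q_i = 0 with rivals' quantities fixed: 122 - q_i - (1/2)q_j = 0.
With identical firms every q_j equals q_i, so q_j = q_i and 122 = (3/2)q_i, giving q_i = 244/3.

81.33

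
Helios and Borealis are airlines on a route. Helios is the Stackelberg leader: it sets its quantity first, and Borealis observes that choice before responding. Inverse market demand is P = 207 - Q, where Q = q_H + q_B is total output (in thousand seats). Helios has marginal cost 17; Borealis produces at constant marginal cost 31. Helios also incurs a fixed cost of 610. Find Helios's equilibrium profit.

4592

The follower Borealis best-responds to any q_H: π_B = (207 - Q)q_B - 31q_B.
Follower FOC: 176 - q_H - 2q_B = 0, so q_B(q_H) = (176 - q_H)/2.
Helios substitutes q_B(q_H) into its own profit: π_H = q_H(207 - q_H - (176 - q_H)/2) - 17q_H = (119 - (1/2)q_H)q_H - 17q_H.
Leader FOC: 102 - q_H = 0, so q_H = 102.
Then q_B = (176 - 102)/2 = 37.
Price P = 207 - 139 = 68.
Helios's profit: (68 - 17)·102 - 610 = 4592.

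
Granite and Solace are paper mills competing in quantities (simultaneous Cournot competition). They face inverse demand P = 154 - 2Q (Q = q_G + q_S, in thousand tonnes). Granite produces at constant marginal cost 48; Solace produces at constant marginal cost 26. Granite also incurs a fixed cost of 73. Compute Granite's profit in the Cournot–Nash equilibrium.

319

Granite's profit: π_G = (154 - 2Q)q_G - (48q_G). Setting ∂π_G/∂q_G = 0: 106 - 4q_G - 2(q_S) = 0.
Solace's first-order condition: 128 - 4q_S - 2(q_G) = 0.
Rearranging gives the reaction functions q_G = (106 - 2q_S)/4 and q_S = (128 - 2q_G)/4.
Solving the pair: q_G = 14, q_S = 25.
Price P = 154 - 2·39 = 76.
Granite's profit: (76 - 48)·14 - 73 = 319.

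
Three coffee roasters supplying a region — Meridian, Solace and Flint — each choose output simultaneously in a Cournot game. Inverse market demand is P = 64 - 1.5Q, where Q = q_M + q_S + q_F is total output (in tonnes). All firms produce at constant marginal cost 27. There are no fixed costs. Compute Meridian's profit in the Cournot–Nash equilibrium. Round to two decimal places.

57.04

Each firm earns π_i = (64 - 1.5Q)q_i - 27q_i.
Setting ∂π_i/∂q_i = 0 with rivals' quantities fixed: 37 - 3q_i - (3/2)·Σ_{j≠i} q_j = 0.
With identical firms every q_j equals q_i, so Σ_{j≠i} q_j = 2q_i and 37 = 6q_i, giving q_i = 37/6.
Price P = 64 - (3/2)·(37/2) = 145/4.
Meridian's profit: (145/4 - 27)·(37/6) = 1369/24.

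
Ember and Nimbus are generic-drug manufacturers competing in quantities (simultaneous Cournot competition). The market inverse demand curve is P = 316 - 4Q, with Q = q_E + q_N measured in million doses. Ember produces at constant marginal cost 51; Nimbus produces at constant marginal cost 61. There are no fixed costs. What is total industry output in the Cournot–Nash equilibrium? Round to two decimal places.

43.33

Ember's profit: π_E = (316 - 4Q)q_E - (51q_E). Setting ∂π_E/∂q_E = 0: 265 - 8q_E - 4(q_N) = 0.
Nimbus's profit: π_N = (316 - 4Q)q_N - (61q_N). Setting ∂π_N/∂q_N = 0: 255 - 8q_N - 4(q_E) = 0.
Rearranging gives the reaction functions q_E = (265 - 4q_N)/8 and q_N = (255 - 4q_E)/8.
Substituting one into the other gives q_E = 275/12 and q_N = 245/12.
Total output Q = 275/12 + 245/12 = 130/3.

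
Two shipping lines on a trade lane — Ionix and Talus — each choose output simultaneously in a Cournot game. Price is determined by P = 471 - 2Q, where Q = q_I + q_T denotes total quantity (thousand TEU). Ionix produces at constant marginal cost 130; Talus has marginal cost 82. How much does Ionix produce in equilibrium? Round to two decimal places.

48.83

Ionix's profit: π_I = (471 - 2Q)q_I - (130q_I). Setting ∂π_I/∂q_I = 0: 341 - 4q_I - 2(q_T) = 0.
Talus's profit: π_T = (471 - 2Q)q_T - (82q_T). Setting ∂π_T/∂q_T = 0: 389 - 4q_T - 2(q_I) = 0.
Best responses: q_I = (341 - 2q_T)/4, q_T = (389 - 2q_I)/4.
Solving the pair: q_I = 293/6, q_T = 437/6.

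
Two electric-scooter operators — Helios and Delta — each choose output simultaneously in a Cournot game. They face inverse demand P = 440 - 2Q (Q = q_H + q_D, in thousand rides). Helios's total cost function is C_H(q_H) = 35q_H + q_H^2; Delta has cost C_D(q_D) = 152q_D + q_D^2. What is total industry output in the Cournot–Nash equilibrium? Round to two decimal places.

86.63

Helios's profit: π_H = (440 - 2Q)q_H - (35q_H + q_H²). Setting ∂π_H/∂q_H = 0: 405 - 6q_H - 2(q_D) = 0.
Delta's first-order condition: 288 - 6q_D - 2(q_H) = 0.
Best responses: q_H = (405 - 2q_D)/6, q_D = (288 - 2q_H)/6.
Solving the pair: q_H = 927/16, q_D = 459/16.
Total output Q = 927/16 + 459/16 = 693/8.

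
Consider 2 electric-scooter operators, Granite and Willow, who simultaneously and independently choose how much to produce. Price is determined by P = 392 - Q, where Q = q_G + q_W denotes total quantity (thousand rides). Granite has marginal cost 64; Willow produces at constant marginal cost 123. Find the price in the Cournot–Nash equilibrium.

Granite's profit: π_G = (392 - Q)q_G - (64q_G). Setting ∂π_G/∂q_G = 0: 328 - 2q_G - (q_W) = 0.
Willow's first-order condition: 269 - 2q_W - (q_G) = 0.
Rearranging gives the reaction functions q_G = (328 - q_W)/2 and q_W = (269 - q_G)/2.
Substituting one into the other gives q_G = 129 and q_W = 70.
Total output Q = 199, so price P = 392 - 199 = 193.

193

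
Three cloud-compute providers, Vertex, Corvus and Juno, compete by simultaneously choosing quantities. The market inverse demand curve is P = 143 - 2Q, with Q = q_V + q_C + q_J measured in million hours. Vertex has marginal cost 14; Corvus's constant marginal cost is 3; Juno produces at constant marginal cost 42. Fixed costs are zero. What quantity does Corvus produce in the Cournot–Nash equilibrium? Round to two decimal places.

Vertex's profit: π_V = (143 - 2Q)q_V - (14q_V). Setting ∂π_V/∂q_V = 0: 129 - 4q_V - 2(q_C + q_J) = 0.
Corvus's first-order condition: 140 - 4q_C - 2(q_V + q_J) = 0.
Juno's profit: π_J = (143 - 2Q)q_J - (42q_J). Setting ∂π_J/∂q_J = 0: 101 - 4q_J - 2(q_V + q_C) = 0.
Summing all 3 equations gives 370 − 8Q = 0, hence Q = 185/4.
Back-substituting: q_V = (129 − 185/2)/2 = 73/4, q_C = (140 − 185/2)/2 = 95/4, q_J = (101 − 185/2)/2 = 17/4.

23.75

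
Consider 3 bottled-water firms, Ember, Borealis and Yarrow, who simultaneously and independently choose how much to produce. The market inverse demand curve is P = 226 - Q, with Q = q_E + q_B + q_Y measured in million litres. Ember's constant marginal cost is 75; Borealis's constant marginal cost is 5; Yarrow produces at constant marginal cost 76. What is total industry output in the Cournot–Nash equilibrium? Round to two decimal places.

130.50

Ember's profit: π_E = (226 - Q)q_E - (75q_E). Setting ∂π_E/∂q_E = 0: 151 - 2q_E - (q_B + q_Y) = 0.
Borealis's first-order condition: 221 - 2q_B - (q_E + q_Y) = 0.
Yarrow's profit: π_Y = (226 - Q)q_Y - (76q_Y). Setting ∂π_Y/∂q_Y = 0: 150 - 2q_Y - (q_E + q_B) = 0.
Summing all 3 equations gives 522 − 4Q = 0, hence Q = 261/2.
Back-substituting: q_E = (151 − 261/2) = 41/2, q_B = (221 − 261/2) = 181/2, q_Y = (150 − 261/2) = 39/2.
Total output Q = 41/2 + 181/2 + 39/2 = 261/2.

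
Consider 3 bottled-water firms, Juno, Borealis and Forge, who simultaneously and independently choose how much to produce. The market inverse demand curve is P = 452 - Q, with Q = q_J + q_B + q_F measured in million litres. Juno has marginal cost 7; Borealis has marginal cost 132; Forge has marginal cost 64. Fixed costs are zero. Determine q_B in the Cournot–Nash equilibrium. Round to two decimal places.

Juno's profit: π_J = (452 - Q)q_J - (7q_J). Setting ∂π_J/∂q_J = 0: 445 - 2q_J - (q_B + q_F) = 0.
Borealis's profit: π_B = (452 - Q)q_B - (132q_B). Setting ∂π_B/∂q_B = 0: 320 - 2q_B - (q_J + q_F) = 0.
Forge's profit: π_F = (452 - Q)q_F - (64q_F). Setting ∂π_F/∂q_F = 0: 388 - 2q_F - (q_J + q_B) = 0.
Summing all 3 equations gives 1153 − 4Q = 0, hence Q = 1153/4.
Back-substituting: q_J = (445 − 1153/4) = 627/4, q_B = (320 − 1153/4) = 127/4, q_F = (388 − 1153/4) = 399/4.

31.75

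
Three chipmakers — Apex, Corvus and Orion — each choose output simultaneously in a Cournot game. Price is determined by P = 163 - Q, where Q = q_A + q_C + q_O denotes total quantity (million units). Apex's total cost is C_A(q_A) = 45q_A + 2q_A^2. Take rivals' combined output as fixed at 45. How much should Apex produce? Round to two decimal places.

12.17

With rivals' combined output fixed at 45, Apex's profit is π_A = (163 - 45 - q_A)q_A - (45q_A + 2q_A²) = (118 - q_A)q_A - (45q_A + 2q_A²).
∂π_A/∂q_A = 73 - 6q_A = 0, so q_A = 73/6.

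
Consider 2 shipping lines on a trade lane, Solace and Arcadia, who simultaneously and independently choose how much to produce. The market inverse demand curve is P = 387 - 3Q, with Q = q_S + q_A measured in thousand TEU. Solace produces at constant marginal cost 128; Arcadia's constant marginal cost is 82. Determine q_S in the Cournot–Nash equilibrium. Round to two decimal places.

23.67

Solace's profit: π_S = (387 - 3Q)q_S - (128q_S). Setting ∂π_S/∂q_S = 0: 259 - 6q_S - 3(q_A) = 0.
Arcadia's profit: π_A = (387 - 3Q)q_A - (82q_A). Setting ∂π_A/∂q_A = 0: 305 - 6q_A - 3(q_S) = 0.
Rearranging gives the reaction functions q_S = (259 - 3q_A)/6 and q_A = (305 - 3q_S)/6.
Solving the pair: q_S = 71/3, q_A = 39.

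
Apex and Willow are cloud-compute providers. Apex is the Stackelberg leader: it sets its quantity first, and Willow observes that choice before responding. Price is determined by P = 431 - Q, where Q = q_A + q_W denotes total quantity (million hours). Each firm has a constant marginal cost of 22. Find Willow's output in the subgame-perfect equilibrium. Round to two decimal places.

102.25

The follower Willow best-responds to any q_A: π_W = (431 - Q)q_W - 22q_W.
Follower FOC: 409 - q_A - 2q_W = 0, so q_W(q_A) = (409 - q_A)/2.
Apex substitutes q_W(q_A) into its own profit: π_A = q_A(431 - q_A - (409 - q_A)/2) - 22q_A = (453/2 - (1/2)q_A)q_A - 22q_A.
Leader FOC: 409/2 - q_A = 0, so q_A = 409/2.
Then q_W = (409 - 409/2)/2 = 409/4.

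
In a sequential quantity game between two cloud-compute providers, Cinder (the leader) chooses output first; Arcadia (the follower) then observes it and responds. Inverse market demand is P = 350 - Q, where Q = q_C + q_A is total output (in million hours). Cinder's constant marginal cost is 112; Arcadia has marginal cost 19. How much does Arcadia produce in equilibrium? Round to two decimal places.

Solve by backward induction. Given q_C, the follower Arcadia maximises π_A = (350 - q_C - q_A)q_A - 19q_A.
∂π_A/∂q_A = 331 - q_C - 2q_A = 0 gives the reaction function q_A = (331 - q_C)/2.
The leader anticipates this reaction. Substituting into P = 350 - Q gives P = 369/2 - (1/2)q_C, so π_C = (369/2 - (1/2)q_C)q_C - 112q_C.
The leader's first-order condition 145/2 - q_C = 0 yields q_C = 145/2.
Then q_A = (331 - 145/2)/2 = 517/4.

129.25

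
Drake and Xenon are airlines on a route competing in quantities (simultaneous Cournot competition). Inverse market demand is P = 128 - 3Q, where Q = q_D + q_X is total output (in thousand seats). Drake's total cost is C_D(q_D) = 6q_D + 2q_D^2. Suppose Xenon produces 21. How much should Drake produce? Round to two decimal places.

With the rival's output fixed at 21, Drake's profit is π_D = (128 - 3·21 - 3q_D)q_D - (6q_D + 2q_D²) = (65 - 3q_D)q_D - (6q_D + 2q_D²).
∂π_D/∂q_D = 59 - 10q_D = 0, so q_D = 59/10.

5.90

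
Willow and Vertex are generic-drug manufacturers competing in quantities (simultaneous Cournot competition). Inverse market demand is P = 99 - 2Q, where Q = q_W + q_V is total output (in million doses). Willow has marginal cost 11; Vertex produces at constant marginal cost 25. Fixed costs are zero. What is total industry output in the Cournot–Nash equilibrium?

Willow's profit: π_W = (99 - 2Q)q_W - (11q_W). Setting ∂π_W/∂q_W = 0: 88 - 4q_W - 2(q_V) = 0.
Vertex's first-order condition: 74 - 4q_V - 2(q_W) = 0.
So q_W = (88 - 2q_V)/4 and q_V = (74 - 2q_W)/4.
Substituting one into the other gives q_W = 17 and q_V = 10.
Total output Q = 17 + 10 = 27.

27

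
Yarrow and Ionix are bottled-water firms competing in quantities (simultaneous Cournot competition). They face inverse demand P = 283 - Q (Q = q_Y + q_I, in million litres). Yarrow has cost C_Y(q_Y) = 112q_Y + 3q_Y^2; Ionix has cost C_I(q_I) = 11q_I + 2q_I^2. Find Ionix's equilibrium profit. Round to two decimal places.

5459.52

Yarrow's profit: π_Y = (283 - Q)q_Y - (112q_Y + 3q_Y²). Setting ∂π_Y/∂q_Y = 0: 171 - 8q_Y - (q_I) = 0.
Ionix's profit: π_I = (283 - Q)q_I - (11q_I + 2q_I²). Setting ∂π_I/∂q_I = 0: 272 - 6q_I - (q_Y) = 0.
So q_Y = (171 - q_I)/8 and q_I = (272 - q_Y)/6.
Solving the pair: q_Y = 754/47, q_I = 42.6596.
Price P = 283 - 58.7021 = 224.2979.
Ionix's profit: 224.2979·42.6596 - 11·42.6596 - 2·42.6596² = 5459.5179.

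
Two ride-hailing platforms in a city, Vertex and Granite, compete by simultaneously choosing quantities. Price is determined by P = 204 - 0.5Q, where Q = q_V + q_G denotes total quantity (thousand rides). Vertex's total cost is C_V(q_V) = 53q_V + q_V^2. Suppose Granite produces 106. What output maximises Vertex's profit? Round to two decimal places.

32.67

With the rival's output fixed at 106, Vertex's profit is π_V = (204 - (1/2)·106 - (1/2)q_V)q_V - (53q_V + q_V²) = (151 - (1/2)q_V)q_V - (53q_V + q_V²).
∂π_V/∂q_V = 98 - 3q_V = 0, so q_V = 98/3.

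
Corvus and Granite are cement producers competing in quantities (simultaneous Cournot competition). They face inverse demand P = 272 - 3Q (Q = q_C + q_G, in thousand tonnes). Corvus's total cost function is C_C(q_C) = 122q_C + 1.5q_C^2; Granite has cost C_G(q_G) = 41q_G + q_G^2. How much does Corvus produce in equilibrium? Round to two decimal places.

8.05

Corvus's profit: π_C = (272 - 3Q)q_C - (122q_C + (3/2)q_C²). Setting ∂π_C/∂q_C = 0: 150 - 9q_C - 3(q_G) = 0.
Granite's first-order condition: 231 - 8q_G - 3(q_C) = 0.
So q_C = (150 - 3q_G)/9 and q_G = (231 - 3q_C)/8.
Substituting one into the other gives q_C = 169/21 and q_G = 181/7.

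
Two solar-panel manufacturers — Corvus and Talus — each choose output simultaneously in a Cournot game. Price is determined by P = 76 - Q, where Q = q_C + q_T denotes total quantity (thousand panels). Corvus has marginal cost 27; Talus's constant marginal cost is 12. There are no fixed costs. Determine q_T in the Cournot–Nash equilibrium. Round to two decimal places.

Corvus's profit: π_C = (76 - Q)q_C - (27q_C). Setting ∂π_C/∂q_C = 0: 49 - 2q_C - (q_T) = 0.
Talus's first-order condition: 64 - 2q_T - (q_C) = 0.
Best responses: q_C = (49 - q_T)/2, q_T = (64 - q_C)/2.
Solving the pair: q_C = 34/3, q_T = 79/3.

26.33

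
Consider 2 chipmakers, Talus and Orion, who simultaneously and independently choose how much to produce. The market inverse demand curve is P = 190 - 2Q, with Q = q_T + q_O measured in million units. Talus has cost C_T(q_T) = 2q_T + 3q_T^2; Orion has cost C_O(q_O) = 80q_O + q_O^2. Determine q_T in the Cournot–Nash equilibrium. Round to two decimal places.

16.21

Talus's profit: π_T = (190 - 2Q)q_T - (2q_T + 3q_T²). Setting ∂π_T/∂q_T = 0: 188 - 10q_T - 2(q_O) = 0.
Orion's first-order condition: 110 - 6q_O - 2(q_T) = 0.
So q_T = (188 - 2q_O)/10 and q_O = (110 - 2q_T)/6.
Substituting one into the other gives q_T = 227/14 and q_O = 181/14.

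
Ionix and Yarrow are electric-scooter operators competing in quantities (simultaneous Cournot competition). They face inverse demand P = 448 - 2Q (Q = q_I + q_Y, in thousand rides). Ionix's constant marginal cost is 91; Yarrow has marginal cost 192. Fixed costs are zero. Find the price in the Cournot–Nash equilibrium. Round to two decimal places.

Ionix's profit: π_I = (448 - 2Q)q_I - (91q_I). Setting ∂π_I/∂q_I = 0: 357 - 4q_I - 2(q_Y) = 0.
Yarrow's first-order condition: 256 - 4q_Y - 2(q_I) = 0.
Best responses: q_I = (357 - 2q_Y)/4, q_Y = (256 - 2q_I)/4.
Substituting one into the other gives q_I = 229/3 and q_Y = 155/6.
Total output Q = 613/6, so price P = 448 - 2·(613/6) = 731/3.

243.67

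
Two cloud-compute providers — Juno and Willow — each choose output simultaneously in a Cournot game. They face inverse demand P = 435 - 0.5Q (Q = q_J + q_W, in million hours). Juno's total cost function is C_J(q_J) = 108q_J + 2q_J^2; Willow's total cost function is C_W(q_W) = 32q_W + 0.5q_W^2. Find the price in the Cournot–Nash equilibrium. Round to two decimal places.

Juno's profit: π_J = (435 - 0.5Q)q_J - (108q_J + 2q_J²). Setting ∂π_J/∂q_J = 0: 327 - 5q_J - (1/2)(q_W) = 0.
Willow's first-order condition: 403 - 2q_W - (1/2)(q_J) = 0.
Rearranging gives the reaction functions q_J = (327 - (1/2)q_W)/5 and q_W = (403 - (1/2)q_J)/2.
Substituting one into the other gives q_J = 1810/39 and q_W = 189.8974.
Total output Q = 236.3077, so price P = 435 - (1/2)·236.3077 = 316.8462.

316.85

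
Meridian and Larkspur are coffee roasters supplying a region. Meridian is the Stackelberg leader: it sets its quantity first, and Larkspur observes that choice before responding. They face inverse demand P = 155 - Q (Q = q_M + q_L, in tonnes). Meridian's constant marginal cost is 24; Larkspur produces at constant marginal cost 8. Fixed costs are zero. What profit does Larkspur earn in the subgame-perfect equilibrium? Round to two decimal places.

The follower Larkspur best-responds to any q_M: π_L = (155 - Q)q_L - 8q_L.
Follower FOC: 147 - q_M - 2q_L = 0, so q_L(q_M) = (147 - q_M)/2.
Meridian substitutes q_L(q_M) into its own profit: π_M = q_M(155 - q_M - (147 - q_M)/2) - 24q_M = (163/2 - (1/2)q_M)q_M - 24q_M.
Maximising: ∂π_M/∂q_M = 115/2 - q_M = 0, giving q_M = 115/2.
Then q_L = (147 - 115/2)/2 = 179/4.
Price P = 155 - 409/4 = 211/4.
Larkspur's profit: (211/4 - 8)·(179/4) = 2002.5625.

2002.56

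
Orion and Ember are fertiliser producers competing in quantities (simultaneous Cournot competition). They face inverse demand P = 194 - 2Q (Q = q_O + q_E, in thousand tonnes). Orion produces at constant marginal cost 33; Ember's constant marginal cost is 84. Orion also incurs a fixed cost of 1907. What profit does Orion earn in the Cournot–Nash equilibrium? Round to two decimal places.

Orion's profit: π_O = (194 - 2Q)q_O - (33q_O). Setting ∂π_O/∂q_O = 0: 161 - 4q_O - 2(q_E) = 0.
Ember's first-order condition: 110 - 4q_E - 2(q_O) = 0.
Best responses: q_O = (161 - 2q_E)/4, q_E = (110 - 2q_O)/4.
Solving the pair: q_O = 106/3, q_E = 59/6.
Price P = 194 - 2·(271/6) = 311/3.
Orion's profit: (311/3 - 33)·(106/3) - 1907 = 589.8889.

589.89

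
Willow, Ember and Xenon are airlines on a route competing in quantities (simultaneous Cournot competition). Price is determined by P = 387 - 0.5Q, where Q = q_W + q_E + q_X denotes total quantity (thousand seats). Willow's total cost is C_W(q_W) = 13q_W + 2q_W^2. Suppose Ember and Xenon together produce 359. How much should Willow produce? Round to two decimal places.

With rivals' combined output fixed at 359, Willow's profit is π_W = (387 - (1/2)·359 - (1/2)q_W)q_W - (13q_W + 2q_W²) = (415/2 - (1/2)q_W)q_W - (13q_W + 2q_W²).
∂π_W/∂q_W = 389/2 - 5q_W = 0, so q_W = 389/10.

38.90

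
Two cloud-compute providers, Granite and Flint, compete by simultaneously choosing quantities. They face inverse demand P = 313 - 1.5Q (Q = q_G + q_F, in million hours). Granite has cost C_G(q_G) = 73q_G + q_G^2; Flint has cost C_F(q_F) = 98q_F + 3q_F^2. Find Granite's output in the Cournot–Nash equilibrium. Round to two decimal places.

Granite's profit: π_G = (313 - 1.5Q)q_G - (73q_G + q_G²). Setting ∂π_G/∂q_G = 0: 240 - 5q_G - (3/2)(q_F) = 0.
Flint's first-order condition: 215 - 9q_F - (3/2)(q_G) = 0.
So q_G = (240 - (3/2)q_F)/5 and q_F = (215 - (3/2)q_G)/9.
Solving the pair: q_G = 42.9825, q_F = 16.7251.

42.98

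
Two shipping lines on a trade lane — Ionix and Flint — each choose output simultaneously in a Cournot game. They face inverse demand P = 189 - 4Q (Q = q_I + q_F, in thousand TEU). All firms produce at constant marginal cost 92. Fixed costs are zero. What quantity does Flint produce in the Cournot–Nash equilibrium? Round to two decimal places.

8.08

A representative firm's profit is π_i = q_i(189 - 4Q) - 92q_i.
First-order condition (treating rivals' output as given): 97 - 8q_i - 4q_j = 0.
With identical firms every q_j equals q_i, so q_j = q_i and 97 = 12q_i, giving q_i = 97/12.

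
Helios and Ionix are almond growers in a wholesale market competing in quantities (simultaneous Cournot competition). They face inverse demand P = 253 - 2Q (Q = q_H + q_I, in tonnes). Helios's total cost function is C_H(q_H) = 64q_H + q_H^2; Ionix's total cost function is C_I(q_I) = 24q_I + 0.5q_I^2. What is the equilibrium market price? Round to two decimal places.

138.92

Helios's profit: π_H = (253 - 2Q)q_H - (64q_H + q_H²). Setting ∂π_H/∂q_H = 0: 189 - 6q_H - 2(q_I) = 0.
Ionix's first-order condition: 229 - 5q_I - 2(q_H) = 0.
Rearranging gives the reaction functions q_H = (189 - 2q_I)/6 and q_I = (229 - 2q_H)/5.
Substituting one into the other gives q_H = 487/26 and q_I = 498/13.
Total output Q = 1483/26, so price P = 253 - 2·(1483/26) = 1806/13.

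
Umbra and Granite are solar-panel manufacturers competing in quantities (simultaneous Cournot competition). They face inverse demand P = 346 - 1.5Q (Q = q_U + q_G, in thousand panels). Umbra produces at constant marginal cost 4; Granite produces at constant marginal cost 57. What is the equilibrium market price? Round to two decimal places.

135.67

Umbra's profit: π_U = (346 - 1.5Q)q_U - (4q_U). Setting ∂π_U/∂q_U = 0: 342 - 3q_U - (3/2)(q_G) = 0.
Granite's profit: π_G = (346 - 1.5Q)q_G - (57q_G). Setting ∂π_G/∂q_G = 0: 289 - 3q_G - (3/2)(q_U) = 0.
Best responses: q_U = (342 - (3/2)q_G)/3, q_G = (289 - (3/2)q_U)/3.
Solving the pair: q_U = 790/9, q_G = 472/9.
Total output Q = 1262/9, so price P = 346 - (3/2)·(1262/9) = 407/3.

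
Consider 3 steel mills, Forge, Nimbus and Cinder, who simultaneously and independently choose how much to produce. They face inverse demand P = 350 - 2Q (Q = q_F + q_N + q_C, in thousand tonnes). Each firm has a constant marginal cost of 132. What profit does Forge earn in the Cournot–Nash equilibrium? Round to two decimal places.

1485.13

A representative firm's profit is π_i = q_i(350 - 2Q) - 132q_i.
First-order condition (treating rivals' output as given): 218 - 4q_i - 2·Σ_{j≠i} q_j = 0.
By symmetry each firm produces the same amount; substituting Σ_{j≠i} q_j = 2q_i yields q_i = 218/8 = 109/4.
Price P = 350 - 2·(327/4) = 373/2.
Forge's profit: (373/2 - 132)·(109/4) = 1485.1250.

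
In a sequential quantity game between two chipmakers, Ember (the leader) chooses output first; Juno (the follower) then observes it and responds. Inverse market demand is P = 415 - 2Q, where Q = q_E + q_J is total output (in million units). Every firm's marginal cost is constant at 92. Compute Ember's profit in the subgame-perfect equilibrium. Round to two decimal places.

Solve by backward induction. Given q_E, the follower Juno maximises π_J = (415 - 2q_E - 2q_J)q_J - 92q_J.
Follower FOC: 323 - 2q_E - 4q_J = 0, so q_J(q_E) = (323 - 2q_E)/4.
Ember substitutes q_J(q_E) into its own profit: π_E = q_E(415 - 2q_E - (323 - 2q_E)/2) - 92q_E = (507/2 - q_E)q_E - 92q_E.
The leader's first-order condition 323/2 - 2q_E = 0 yields q_E = 323/4.
Then q_J = (323 - 2·(323/4))/4 = 323/8.
Price P = 415 - 2·(969/8) = 691/4.
Ember's profit: (691/4 - 92)·(323/4) = 6520.5625.

6520.56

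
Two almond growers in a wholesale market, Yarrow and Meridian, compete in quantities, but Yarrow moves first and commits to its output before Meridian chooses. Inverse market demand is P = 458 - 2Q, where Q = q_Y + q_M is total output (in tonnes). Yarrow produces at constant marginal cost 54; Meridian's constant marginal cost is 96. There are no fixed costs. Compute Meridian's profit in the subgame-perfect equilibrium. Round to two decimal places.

2415.13

Solve by backward induction. Given q_Y, the follower Meridian maximises π_M = (458 - 2q_Y - 2q_M)q_M - 96q_M.
Follower FOC: 362 - 2q_Y - 4q_M = 0, so q_M(q_Y) = (362 - 2q_Y)/4.
The leader anticipates this reaction. Substituting into P = 458 - 2Q gives P = 277 - q_Y, so π_Y = (277 - q_Y)q_Y - 54q_Y.
Maximising: ∂π_Y/∂q_Y = 223 - 2q_Y = 0, giving q_Y = 223/2.
Then q_M = (362 - 2·(223/2))/4 = 139/4.
Price P = 458 - 2·(585/4) = 331/2.
Meridian's profit: (331/2 - 96)·(139/4) = 2415.1250.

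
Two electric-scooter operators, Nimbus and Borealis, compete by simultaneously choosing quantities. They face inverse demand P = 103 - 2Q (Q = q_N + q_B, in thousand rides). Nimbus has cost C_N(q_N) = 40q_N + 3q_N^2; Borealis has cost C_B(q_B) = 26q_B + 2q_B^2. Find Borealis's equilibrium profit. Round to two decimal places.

287.21

Nimbus's profit: π_N = (103 - 2Q)q_N - (40q_N + 3q_N²). Setting ∂π_N/∂q_N = 0: 63 - 10q_N - 2(q_B) = 0.
Borealis's first-order condition: 77 - 8q_B - 2(q_N) = 0.
So q_N = (63 - 2q_B)/10 and q_B = (77 - 2q_N)/8.
Solving the pair: q_N = 175/38, q_B = 161/19.
Price P = 103 - 2·(497/38) = 1460/19.
Borealis's profit: (1460/19)·(161/19) - 26·(161/19) - 2(161/19)² = 287.2133.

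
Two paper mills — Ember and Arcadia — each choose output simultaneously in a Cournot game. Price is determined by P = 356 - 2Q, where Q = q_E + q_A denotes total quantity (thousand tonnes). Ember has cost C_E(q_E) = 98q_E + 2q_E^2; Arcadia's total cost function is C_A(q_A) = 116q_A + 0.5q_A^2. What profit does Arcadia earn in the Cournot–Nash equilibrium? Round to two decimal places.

3802.50

Ember's profit: π_E = (356 - 2Q)q_E - (98q_E + 2q_E²). Setting ∂π_E/∂q_E = 0: 258 - 8q_E - 2(q_A) = 0.
Arcadia's first-order condition: 240 - 5q_A - 2(q_E) = 0.
Best responses: q_E = (258 - 2q_A)/8, q_A = (240 - 2q_E)/5.
Substituting one into the other gives q_E = 45/2 and q_A = 39.
Price P = 356 - 2·(123/2) = 233.
Arcadia's profit: 233·39 - 116·39 - (1/2)·39² = 3802.5000.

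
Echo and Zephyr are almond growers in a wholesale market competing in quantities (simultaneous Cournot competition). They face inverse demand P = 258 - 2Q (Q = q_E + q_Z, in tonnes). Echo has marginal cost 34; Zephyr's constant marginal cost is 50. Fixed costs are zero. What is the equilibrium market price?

Echo's profit: π_E = (258 - 2Q)q_E - (34q_E). Setting ∂π_E/∂q_E = 0: 224 - 4q_E - 2(q_Z) = 0.
Zephyr's profit: π_Z = (258 - 2Q)q_Z - (50q_Z). Setting ∂π_Z/∂q_Z = 0: 208 - 4q_Z - 2(q_E) = 0.
So q_E = (224 - 2q_Z)/4 and q_Z = (208 - 2q_E)/4.
Substituting one into the other gives q_E = 40 and q_Z = 32.
Total output Q = 72, so price P = 258 - 2·72 = 114.

114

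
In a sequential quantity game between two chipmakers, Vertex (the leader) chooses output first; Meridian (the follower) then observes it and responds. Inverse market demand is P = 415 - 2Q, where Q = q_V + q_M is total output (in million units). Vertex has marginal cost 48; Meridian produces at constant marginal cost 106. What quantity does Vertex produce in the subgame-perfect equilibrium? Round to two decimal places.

Solve by backward induction. Given q_V, the follower Meridian maximises π_M = (415 - 2q_V - 2q_M)q_M - 106q_M.
Setting the follower's marginal profit to zero, 309 - 2q_V - 4q_M = 0, i.e. q_M = (309 - 2q_V)/4.
The leader anticipates this reaction. Substituting into P = 415 - 2Q gives P = 521/2 - q_V, so π_V = (521/2 - q_V)q_V - 48q_V.
Leader FOC: 425/2 - 2q_V = 0, so q_V = 425/4.
Then q_M = (309 - 2·(425/4))/4 = 193/8.

106.25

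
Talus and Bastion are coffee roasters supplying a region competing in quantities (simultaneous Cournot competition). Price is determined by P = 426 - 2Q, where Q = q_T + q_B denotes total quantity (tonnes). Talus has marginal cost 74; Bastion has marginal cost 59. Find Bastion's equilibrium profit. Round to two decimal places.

8106.89

Talus's profit: π_T = (426 - 2Q)q_T - (74q_T). Setting ∂π_T/∂q_T = 0: 352 - 4q_T - 2(q_B) = 0.
Bastion's first-order condition: 367 - 4q_B - 2(q_T) = 0.
Rearranging gives the reaction functions q_T = (352 - 2q_B)/4 and q_B = (367 - 2q_T)/4.
Substituting one into the other gives q_T = 337/6 and q_B = 191/3.
Price P = 426 - 2·(719/6) = 559/3.
Bastion's profit: (559/3 - 59)·(191/3) = 8106.8889.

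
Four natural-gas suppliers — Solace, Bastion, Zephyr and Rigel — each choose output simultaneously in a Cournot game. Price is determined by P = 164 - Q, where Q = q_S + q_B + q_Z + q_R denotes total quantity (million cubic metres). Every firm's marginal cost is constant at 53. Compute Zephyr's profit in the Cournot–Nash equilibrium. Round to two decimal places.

Each firm earns π_i = (164 - Q)q_i - 53q_i.
Setting ∂π_i/∂q_i = 0 with rivals' quantities fixed: 111 - 2q_i - Σ_{j≠i} q_j = 0.
With identical firms every q_j equals q_i, so Σ_{j≠i} q_j = 3q_i and 111 = 5q_i, giving q_i = 111/5.
Price P = 164 - 444/5 = 376/5.
Zephyr's profit: (376/5 - 53)·(111/5) = 492.8400.

492.84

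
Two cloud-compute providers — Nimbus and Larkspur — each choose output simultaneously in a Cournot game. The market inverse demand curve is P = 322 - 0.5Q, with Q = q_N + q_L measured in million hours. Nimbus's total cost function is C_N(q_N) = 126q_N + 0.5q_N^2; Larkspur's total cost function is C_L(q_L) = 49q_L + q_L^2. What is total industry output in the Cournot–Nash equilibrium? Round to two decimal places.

Nimbus's profit: π_N = (322 - 0.5Q)q_N - (126q_N + (1/2)q_N²). Setting ∂π_N/∂q_N = 0: 196 - 2q_N - (1/2)(q_L) = 0.
Larkspur's first-order condition: 273 - 3q_L - (1/2)(q_N) = 0.
Best responses: q_N = (196 - (1/2)q_L)/2, q_L = (273 - (1/2)q_N)/3.
Substituting one into the other gives q_N = 1806/23 and q_L = 1792/23.
Total output Q = 1806/23 + 1792/23 = 156.4348.

156.43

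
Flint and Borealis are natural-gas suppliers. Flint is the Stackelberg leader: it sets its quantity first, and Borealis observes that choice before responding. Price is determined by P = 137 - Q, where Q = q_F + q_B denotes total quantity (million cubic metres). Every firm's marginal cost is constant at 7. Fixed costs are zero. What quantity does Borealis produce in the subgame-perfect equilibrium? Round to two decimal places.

The follower Borealis best-responds to any q_F: π_B = (137 - Q)q_B - 7q_B.
Setting the follower's marginal profit to zero, 130 - q_F - 2q_B = 0, i.e. q_B = (130 - q_F)/2.
Flint substitutes q_B(q_F) into its own profit: π_F = q_F(137 - q_F - (130 - q_F)/2) - 7q_F = (72 - (1/2)q_F)q_F - 7q_F.
The leader's first-order condition 65 - q_F = 0 yields q_F = 65.
Then q_B = (130 - 65)/2 = 65/2.

32.50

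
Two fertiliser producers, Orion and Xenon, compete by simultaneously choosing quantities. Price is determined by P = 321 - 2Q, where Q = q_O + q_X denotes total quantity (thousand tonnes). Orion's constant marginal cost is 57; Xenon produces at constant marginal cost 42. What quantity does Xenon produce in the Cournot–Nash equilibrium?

Orion's profit: π_O = (321 - 2Q)q_O - (57q_O). Setting ∂π_O/∂q_O = 0: 264 - 4q_O - 2(q_X) = 0.
Xenon's first-order condition: 279 - 4q_X - 2(q_O) = 0.
So q_O = (264 - 2q_X)/4 and q_X = (279 - 2q_O)/4.
Substituting one into the other gives q_O = 83/2 and q_X = 49.

49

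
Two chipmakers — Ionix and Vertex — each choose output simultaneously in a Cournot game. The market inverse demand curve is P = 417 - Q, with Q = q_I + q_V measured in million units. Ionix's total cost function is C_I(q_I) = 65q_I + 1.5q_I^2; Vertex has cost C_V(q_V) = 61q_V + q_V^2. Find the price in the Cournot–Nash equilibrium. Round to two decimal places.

Ionix's profit: π_I = (417 - Q)q_I - (65q_I + (3/2)q_I²). Setting ∂π_I/∂q_I = 0: 352 - 5q_I - (q_V) = 0.
Vertex's first-order condition: 356 - 4q_V - (q_I) = 0.
Rearranging gives the reaction functions q_I = (352 - q_V)/5 and q_V = (356 - q_I)/4.
Substituting one into the other gives q_I = 1052/19 and q_V = 1428/19.
Total output Q = 130.5263, so price P = 417 - 130.5263 = 286.4737.

286.47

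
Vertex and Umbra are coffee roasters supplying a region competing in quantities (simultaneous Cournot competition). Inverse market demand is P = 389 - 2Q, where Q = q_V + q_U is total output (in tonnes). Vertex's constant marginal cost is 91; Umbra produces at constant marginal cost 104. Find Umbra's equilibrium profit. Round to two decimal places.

Vertex's profit: π_V = (389 - 2Q)q_V - (91q_V). Setting ∂π_V/∂q_V = 0: 298 - 4q_V - 2(q_U) = 0.
Umbra's profit: π_U = (389 - 2Q)q_U - (104q_U). Setting ∂π_U/∂q_U = 0: 285 - 4q_U - 2(q_V) = 0.
So q_V = (298 - 2q_U)/4 and q_U = (285 - 2q_V)/4.
Substituting one into the other gives q_V = 311/6 and q_U = 136/3.
Price P = 389 - 2·(583/6) = 584/3.
Umbra's profit: (584/3 - 104)·(136/3) = 4110.2222.

4110.22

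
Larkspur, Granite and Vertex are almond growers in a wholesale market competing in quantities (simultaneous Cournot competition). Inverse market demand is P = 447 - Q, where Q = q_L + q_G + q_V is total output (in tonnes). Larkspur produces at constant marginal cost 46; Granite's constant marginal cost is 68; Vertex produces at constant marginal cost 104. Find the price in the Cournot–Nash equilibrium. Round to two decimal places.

166.25

Larkspur's profit: π_L = (447 - Q)q_L - (46q_L). Setting ∂π_L/∂q_L = 0: 401 - 2q_L - (q_G + q_V) = 0.
Granite's first-order condition: 379 - 2q_G - (q_L + q_V) = 0.
Vertex's first-order condition: 343 - 2q_V - (q_L + q_G) = 0.
Adding the 3 conditions: 1123 − 2Q − 2Q = 0, i.e. Q = 1123/4.
Back-substituting: q_L = (401 − 1123/4) = 481/4, q_G = (379 − 1123/4) = 393/4, q_V = (343 − 1123/4) = 249/4.
Total output Q = 1123/4, so price P = 447 - 1123/4 = 665/4.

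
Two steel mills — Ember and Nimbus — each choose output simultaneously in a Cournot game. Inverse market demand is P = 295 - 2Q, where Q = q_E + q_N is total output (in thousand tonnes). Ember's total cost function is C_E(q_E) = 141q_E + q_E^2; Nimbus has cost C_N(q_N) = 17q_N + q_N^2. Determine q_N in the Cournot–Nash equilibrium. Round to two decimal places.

42.50

Ember's profit: π_E = (295 - 2Q)q_E - (141q_E + q_E²). Setting ∂π_E/∂q_E = 0: 154 - 6q_E - 2(q_N) = 0.
Nimbus's first-order condition: 278 - 6q_N - 2(q_E) = 0.
Rearranging gives the reaction functions q_E = (154 - 2q_N)/6 and q_N = (278 - 2q_E)/6.
Substituting one into the other gives q_E = 23/2 and q_N = 85/2.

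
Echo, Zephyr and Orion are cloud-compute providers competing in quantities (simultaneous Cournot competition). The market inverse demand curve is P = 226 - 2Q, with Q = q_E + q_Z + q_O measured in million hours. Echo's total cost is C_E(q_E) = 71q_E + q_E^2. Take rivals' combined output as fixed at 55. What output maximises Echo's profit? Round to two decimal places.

With rivals' combined output fixed at 55, Echo's profit is π_E = (226 - 2·55 - 2q_E)q_E - (71q_E + q_E²) = (116 - 2q_E)q_E - (71q_E + q_E²).
∂π_E/∂q_E = 45 - 6q_E = 0, so q_E = 15/2.

7.50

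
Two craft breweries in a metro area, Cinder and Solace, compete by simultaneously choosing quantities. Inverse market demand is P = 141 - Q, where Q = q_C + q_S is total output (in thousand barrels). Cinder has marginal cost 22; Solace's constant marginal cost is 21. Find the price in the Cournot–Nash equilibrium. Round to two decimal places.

Cinder's profit: π_C = (141 - Q)q_C - (22q_C). Setting ∂π_C/∂q_C = 0: 119 - 2q_C - (q_S) = 0.
Solace's profit: π_S = (141 - Q)q_S - (21q_S). Setting ∂π_S/∂q_S = 0: 120 - 2q_S - (q_C) = 0.
Rearranging gives the reaction functions q_C = (119 - q_S)/2 and q_S = (120 - q_C)/2.
Substituting one into the other gives q_C = 118/3 and q_S = 121/3.
Total output Q = 239/3, so price P = 141 - 239/3 = 184/3.

61.33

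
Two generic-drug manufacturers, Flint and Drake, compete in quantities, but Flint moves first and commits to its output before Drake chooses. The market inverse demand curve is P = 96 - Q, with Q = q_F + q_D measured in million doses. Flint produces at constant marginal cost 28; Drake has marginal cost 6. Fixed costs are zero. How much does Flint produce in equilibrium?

23

Solve by backward induction. Given q_F, the follower Drake maximises π_D = (96 - q_F - q_D)q_D - 6q_D.
Follower FOC: 90 - q_F - 2q_D = 0, so q_D(q_F) = (90 - q_F)/2.
Flint substitutes q_D(q_F) into its own profit: π_F = q_F(96 - q_F - (90 - q_F)/2) - 28q_F = (51 - (1/2)q_F)q_F - 28q_F.
Maximising: ∂π_F/∂q_F = 23 - q_F = 0, giving q_F = 23.
Then q_D = (90 - 23)/2 = 67/2.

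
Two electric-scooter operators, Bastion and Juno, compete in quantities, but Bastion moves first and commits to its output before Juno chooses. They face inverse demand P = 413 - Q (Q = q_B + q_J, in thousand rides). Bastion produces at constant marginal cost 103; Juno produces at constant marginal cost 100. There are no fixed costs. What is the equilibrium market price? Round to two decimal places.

179.75

The follower Juno best-responds to any q_B: π_J = (413 - Q)q_J - 100q_J.
Setting the follower's marginal profit to zero, 313 - q_B - 2q_J = 0, i.e. q_J = (313 - q_B)/2.
The leader anticipates this reaction. Substituting into P = 413 - Q gives P = 513/2 - (1/2)q_B, so π_B = (513/2 - (1/2)q_B)q_B - 103q_B.
Leader FOC: 307/2 - q_B = 0, so q_B = 307/2.
Then q_J = (313 - 307/2)/2 = 319/4.
Total output Q = 933/4, so price P = 413 - 933/4 = 719/4.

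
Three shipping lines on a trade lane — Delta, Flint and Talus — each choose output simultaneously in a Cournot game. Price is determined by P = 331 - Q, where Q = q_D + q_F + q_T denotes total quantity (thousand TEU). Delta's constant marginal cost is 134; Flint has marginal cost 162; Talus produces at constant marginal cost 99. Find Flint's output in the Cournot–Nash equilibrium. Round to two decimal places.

Delta's profit: π_D = (331 - Q)q_D - (134q_D). Setting ∂π_D/∂q_D = 0: 197 - 2q_D - (q_F + q_T) = 0.
Flint's first-order condition: 169 - 2q_F - (q_D + q_T) = 0.
Talus's profit: π_T = (331 - Q)q_T - (99q_T). Setting ∂π_T/∂q_T = 0: 232 - 2q_T - (q_D + q_F) = 0.
Summing all 3 equations gives 598 − 4Q = 0, hence Q = 299/2.
Back-substituting: q_D = (197 − 299/2) = 95/2, q_F = (169 − 299/2) = 39/2, q_T = (232 − 299/2) = 165/2.

19.50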